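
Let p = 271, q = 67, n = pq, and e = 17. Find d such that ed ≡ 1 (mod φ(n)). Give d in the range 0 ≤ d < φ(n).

4193

φ(n) = (p−1)(q−1) = 270·66 = 17820.
Need d with 17·d ≡ 1 (mod 17820). Apply the extended Euclidean algorithm:
17820 = 1048×17 + 4
17 = 4×4 + 1
4 = 4×1 + 0
Back-substitute:
1 = 17 − 4·4
1 = −4·17820 + 4193·17
So 17·4193 ≡ 1 (mod 17820), hence d = 4193.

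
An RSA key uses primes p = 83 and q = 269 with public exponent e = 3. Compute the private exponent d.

14651

φ(n) = (p−1)(q−1) = 82·268 = 21976.
Need d with 3·d ≡ 1 (mod 21976). Apply the extended Euclidean algorithm:
21976 = 7325*3 + 1
3 = 3*1 + 0
Back-substitute:
1 = 21976 − 7325·3
So 3·(-7325) ≡ 1 (mod 21976), hence d ≡ -7325 ≡ 14651 (mod 21976).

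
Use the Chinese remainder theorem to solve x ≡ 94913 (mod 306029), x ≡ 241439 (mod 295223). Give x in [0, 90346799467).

65720128692

Write x = 94913 + 306029·k. Then 306029·k ≡ 241439 − 94913 ≡ 146526 (mod 295223).
Need 306029⁻¹ mod 295223. Extended Euclid on (295223, 10806):
295223 = 27*10806 + 3461
10806 = 3*3461 + 423
3461 = 8*423 + 77
423 = 5*77 + 38
77 = 2*38 + 1
38 = 38*1 + 0
Back-substitute:
1 = 77 − 2·38
1 = −2·423 + 11·77
1 = 11·3461 − 90·423
1 = −90·10806 + 281·3461
1 = 281·295223 − 7677·10806
306029⁻¹ ≡ 287546 (mod 295223), so k ≡ 287546·146526 ≡ 214751 (mod 295223).
x = 94913 + 306029·214751 = 65720128692.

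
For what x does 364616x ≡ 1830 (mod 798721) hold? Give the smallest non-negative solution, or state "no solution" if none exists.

gcd(364616, 798721):
798721 = 2×364616 + 69489
364616 = 5×69489 + 17171
69489 = 4×17171 + 805
17171 = 21×805 + 266
805 = 3×266 + 7
266 = 38×7 + 0
gcd = 7, but 7 ∤ 1830, so the congruence has no solution.

no solution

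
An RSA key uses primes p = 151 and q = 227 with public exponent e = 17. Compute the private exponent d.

φ(n) = (p−1)(q−1) = 150·226 = 33900.
Need d with 17·d ≡ 1 (mod 33900). Apply the extended Euclidean algorithm:
33900 = 1994·17 + 2
17 = 8·2 + 1
2 = 2·1 + 0
Back-substitute:
1 = 17 − 8·2
1 = −8·33900 + 15953·17
So 17·15953 ≡ 1 (mod 33900), hence d = 15953.

15953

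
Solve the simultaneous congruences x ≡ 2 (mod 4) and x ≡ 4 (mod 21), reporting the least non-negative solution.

46

Write x = 2 + 4·k. Then 4·k ≡ 4 − 2 ≡ 2 (mod 21).
Need 4⁻¹ mod 21. Extended Euclid on (21, 4):
21 = 5×4 + 1
4 = 4×1 + 0
Back-substitute:
1 = 21 − 5·4
4⁻¹ ≡ 16 (mod 21), so k ≡ 16·2 ≡ 11 (mod 21).
x = 2 + 4·11 = 46.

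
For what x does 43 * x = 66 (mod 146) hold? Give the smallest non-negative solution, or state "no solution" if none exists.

First find gcd(43, 146):
146 = 3·43 + 17
43 = 2·17 + 9
17 = 1·9 + 8
9 = 1·8 + 1
8 = 8·1 + 0
gcd = 1, so a unique solution mod 146 exists.
Back-substitute for the Bézout coefficients:
1 = 9 − 8
1 = −17 + 2·9
1 = 2·43 − 5·17
1 = −5·146 + 17·43
So 43·(17) ≡ 1 (mod 146), giving 43⁻¹ ≡ 17.
x ≡ 43⁻¹·66 ≡ 17·66 ≡ 100 (mod 146).

100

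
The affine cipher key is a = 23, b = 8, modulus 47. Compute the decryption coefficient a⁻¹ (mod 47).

Extended Euclidean algorithm:
47 = 2*23 + 1
23 = 23*1 + 0
gcd = 1, so the inverse exists. Back-substitute:
1 = 47 − 2·23
Hence 23⁻¹ ≡ -2 ≡ 45 (mod 47).

45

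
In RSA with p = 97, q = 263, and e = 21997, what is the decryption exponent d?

7717

φ(n) = (p−1)(q−1) = 96·262 = 25152.
Need d with 21997·d ≡ 1 (mod 25152). Apply the extended Euclidean algorithm:
25152 = 1*21997 + 3155
21997 = 6*3155 + 3067
3155 = 1*3067 + 88
3067 = 34*88 + 75
88 = 1*75 + 13
75 = 5*13 + 10
13 = 1*10 + 3
10 = 3*3 + 1
3 = 3*1 + 0
Back-substitute:
1 = 10 − 3·3
1 = −3·13 + 4·10
1 = 4·75 − 23·13
1 = −23·88 + 27·75
1 = 27·3067 − 941·88
1 = −941·3155 + 968·3067
1 = 968·21997 − 6749·3155
1 = −6749·25152 + 7717·21997
So 21997·7717 ≡ 1 (mod 25152), hence d = 7717.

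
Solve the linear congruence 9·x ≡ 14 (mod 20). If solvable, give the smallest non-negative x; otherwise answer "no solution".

6

First find gcd(9, 20):
20 = 2×9 + 2
9 = 4×2 + 1
2 = 2×1 + 0
gcd = 1, so a unique solution mod 20 exists.
Back-substitute for the Bézout coefficients:
1 = 9 − 4·2
1 = −4·20 + 9·9
So 9·(9) ≡ 1 (mod 20), giving 9⁻¹ ≡ 9.
x ≡ 9⁻¹·14 ≡ 9·14 ≡ 6 (mod 20).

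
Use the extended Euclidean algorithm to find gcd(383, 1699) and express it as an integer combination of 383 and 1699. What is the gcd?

1

Euclidean algorithm:
1699 = 4·383 + 167
383 = 2·167 + 49
167 = 3·49 + 20
49 = 2·20 + 9
20 = 2·9 + 2
9 = 4·2 + 1
2 = 2·1 + 0
gcd(383, 1699) = 1.
Express as a combination:
1 = 9 − 4·2
1 = −4·20 + 9·9
1 = 9·49 − 22·20
1 = −22·167 + 75·49
1 = 75·383 − 172·167
1 = −172·1699 + 763·383
So 1 = (-172)·1699 + (763)·383.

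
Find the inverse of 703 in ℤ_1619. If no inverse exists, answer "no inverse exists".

76

gcd(1619, 703) by repeated division:
1619 = 2·703 + 213
703 = 3·213 + 64
213 = 3·64 + 21
64 = 3·21 + 1
21 = 21·1 + 0
Since gcd(703, 1619) = 1, back-substitute to write 1 as a combination:
1 = 64 − 3·21
1 = −3·213 + 10·64
1 = 10·703 − 33·213
1 = −33·1619 + 76·703
So 703·76 ≡ 1 (mod 1619).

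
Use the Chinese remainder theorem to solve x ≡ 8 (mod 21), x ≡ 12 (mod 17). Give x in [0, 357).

Write x = 8 + 21·k. Then 21·k ≡ 12 − 8 ≡ 4 (mod 17).
Need 21⁻¹ mod 17. Extended Euclid on (17, 4):
17 = 4·4 + 1
4 = 4·1 + 0
Back-substitute:
1 = 17 − 4·4
21⁻¹ ≡ 13 (mod 17), so k ≡ 13·4 ≡ 1 (mod 17).
x = 8 + 21·1 = 29.

29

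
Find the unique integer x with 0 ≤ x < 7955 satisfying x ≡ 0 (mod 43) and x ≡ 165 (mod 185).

5160

Write x = 0 + 43·k. Then 43·k ≡ 165 − 0 ≡ 165 (mod 185).
Need 43⁻¹ mod 185. Extended Euclid on (185, 43):
185 = 4·43 + 13
43 = 3·13 + 4
13 = 3·4 + 1
4 = 4·1 + 0
Back-substitute:
1 = 13 − 3·4
1 = −3·43 + 10·13
1 = 10·185 − 43·43
43⁻¹ ≡ 142 (mod 185), so k ≡ 142·165 ≡ 120 (mod 185).
x = 0 + 43·120 = 5160.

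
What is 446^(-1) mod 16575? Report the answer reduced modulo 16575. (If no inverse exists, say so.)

gcd(16575, 446) by repeated division:
16575 = 37·446 + 73
446 = 6·73 + 8
73 = 9·8 + 1
8 = 8·1 + 0
gcd = 1, so the inverse exists. Back-substitute:
1 = 73 − 9·8
1 = −9·446 + 55·73
1 = 55·16575 − 2044·446
Hence 446⁻¹ ≡ -2044 ≡ 14531 (mod 16575).

14531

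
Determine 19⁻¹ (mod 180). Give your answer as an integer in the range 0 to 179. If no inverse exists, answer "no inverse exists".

Extended Euclidean algorithm:
180 = 9·19 + 9
19 = 2·9 + 1
9 = 9·1 + 0
gcd = 1, so the inverse exists. Back-substitute:
1 = 19 − 2·9
1 = −2·180 + 19·19
So 19·19 ≡ 1 (mod 180).

19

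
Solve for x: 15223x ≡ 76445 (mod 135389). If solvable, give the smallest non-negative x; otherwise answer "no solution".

First find gcd(15223, 135389):
135389 = 8×15223 + 13605
15223 = 1×13605 + 1618
13605 = 8×1618 + 661
1618 = 2×661 + 296
661 = 2×296 + 69
296 = 4×69 + 20
69 = 3×20 + 9
20 = 2×9 + 2
9 = 4×2 + 1
2 = 2×1 + 0
gcd = 1, so a unique solution mod 135389 exists.
Back-substitute for the Bézout coefficients:
1 = 9 − 4·2
1 = −4·20 + 9·9
1 = 9·69 − 31·20
1 = −31·296 + 133·69
1 = 133·661 − 297·296
1 = −297·1618 + 727·661
1 = 727·13605 − 6113·1618
1 = −6113·15223 + 6840·13605
1 = 6840·135389 − 60833·15223
So 15223·(-60833) ≡ 1 (mod 135389), giving 15223⁻¹ ≡ 74556.
x ≡ 15223⁻¹·76445 ≡ 74556·76445 ≡ 98076 (mod 135389).

98076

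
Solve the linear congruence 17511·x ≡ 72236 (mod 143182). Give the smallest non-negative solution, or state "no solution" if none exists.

gcd(17511, 143182):
143182 = 8*17511 + 3094
17511 = 5*3094 + 2041
3094 = 1*2041 + 1053
2041 = 1*1053 + 988
1053 = 1*988 + 65
988 = 15*65 + 13
65 = 5*13 + 0
gcd = 13, but 13 ∤ 72236, so the congruence has no solution.

no solution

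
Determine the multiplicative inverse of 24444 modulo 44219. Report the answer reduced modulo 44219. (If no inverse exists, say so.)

Euclidean algorithm on 44219, 24444:
44219 = 1·24444 + 19775
24444 = 1·19775 + 4669
19775 = 4·4669 + 1099
4669 = 4·1099 + 273
1099 = 4·273 + 7
273 = 39·7 + 0
Since gcd = 7 > 1, 24444 is not a unit mod 44219.

no inverse exists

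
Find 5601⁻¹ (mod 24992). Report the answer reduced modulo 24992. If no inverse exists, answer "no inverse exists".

7233

Run Euclid on (24992, 5601):
24992 = 4*5601 + 2588
5601 = 2*2588 + 425
2588 = 6*425 + 38
425 = 11*38 + 7
38 = 5*7 + 3
7 = 2*3 + 1
3 = 3*1 + 0
The gcd is 1. Working backward:
1 = 7 − 2·3
1 = −2·38 + 11·7
1 = 11·425 − 123·38
1 = −123·2588 + 749·425
1 = 749·5601 − 1621·2588
1 = −1621·24992 + 7233·5601
So 5601·7233 ≡ 1 (mod 24992).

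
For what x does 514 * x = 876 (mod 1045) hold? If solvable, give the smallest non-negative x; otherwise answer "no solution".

819

First find gcd(514, 1045):
1045 = 2·514 + 17
514 = 30·17 + 4
17 = 4·4 + 1
4 = 4·1 + 0
gcd = 1, so a unique solution mod 1045 exists.
Back-substitute for the Bézout coefficients:
1 = 17 − 4·4
1 = −4·514 + 121·17
1 = 121·1045 − 246·514
So 514·(-246) ≡ 1 (mod 1045), giving 514⁻¹ ≡ 799.
x ≡ 514⁻¹·876 ≡ 799·876 ≡ 819 (mod 1045).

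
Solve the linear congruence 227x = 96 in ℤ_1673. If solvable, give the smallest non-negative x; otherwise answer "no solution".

1187

First find gcd(227, 1673):
1673 = 7*227 + 84
227 = 2*84 + 59
84 = 1*59 + 25
59 = 2*25 + 9
25 = 2*9 + 7
9 = 1*7 + 2
7 = 3*2 + 1
2 = 2*1 + 0
gcd = 1, so a unique solution mod 1673 exists.
Back-substitute for the Bézout coefficients:
1 = 7 − 3·2
1 = −3·9 + 4·7
1 = 4·25 − 11·9
1 = −11·59 + 26·25
1 = 26·84 − 37·59
1 = −37·227 + 100·84
1 = 100·1673 − 737·227
So 227·(-737) ≡ 1 (mod 1673), giving 227⁻¹ ≡ 936.
x ≡ 227⁻¹·96 ≡ 936·96 ≡ 1187 (mod 1673).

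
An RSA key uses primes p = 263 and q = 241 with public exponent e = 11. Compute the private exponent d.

45731

φ(n) = (p−1)(q−1) = 262·240 = 62880.
Need d with 11·d ≡ 1 (mod 62880). Apply the extended Euclidean algorithm:
62880 = 5716*11 + 4
11 = 2*4 + 3
4 = 1*3 + 1
3 = 3*1 + 0
Back-substitute:
1 = 4 − 3
1 = −11 + 3·4
1 = 3·62880 − 17149·11
So 11·(-17149) ≡ 1 (mod 62880), hence d ≡ -17149 ≡ 45731 (mod 62880).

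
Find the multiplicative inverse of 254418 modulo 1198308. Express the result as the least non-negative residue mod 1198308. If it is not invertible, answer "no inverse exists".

no inverse exists

Compute gcd(254418, 1198308):
1198308 = 4·254418 + 180636
254418 = 1·180636 + 73782
180636 = 2·73782 + 33072
73782 = 2·33072 + 7638
33072 = 4·7638 + 2520
7638 = 3·2520 + 78
2520 = 32·78 + 24
78 = 3·24 + 6
24 = 4·6 + 0
gcd(254418, 1198308) = 6 ≠ 1, so 254418 has no multiplicative inverse modulo 1198308.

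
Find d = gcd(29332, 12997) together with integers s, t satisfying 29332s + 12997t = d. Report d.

Repeated division:
29332 = 2×12997 + 3338
12997 = 3×3338 + 2983
3338 = 1×2983 + 355
2983 = 8×355 + 143
355 = 2×143 + 69
143 = 2×69 + 5
69 = 13×5 + 4
5 = 1×4 + 1
4 = 4×1 + 0
gcd(29332, 12997) = 1.
Back-substituting:
1 = 5 − 4
1 = −69 + 14·5
1 = 14·143 − 29·69
1 = −29·355 + 72·143
1 = 72·2983 − 605·355
1 = −605·3338 + 677·2983
1 = 677·12997 − 2636·3338
1 = −2636·29332 + 5949·12997
So 1 = (-2636)·29332 + (5949)·12997.

1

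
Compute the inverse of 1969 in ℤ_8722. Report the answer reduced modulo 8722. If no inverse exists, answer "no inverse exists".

Run Euclid on (8722, 1969):
8722 = 4·1969 + 846
1969 = 2·846 + 277
846 = 3·277 + 15
277 = 18·15 + 7
15 = 2·7 + 1
7 = 7·1 + 0
Since gcd(1969, 8722) = 1, back-substitute to write 1 as a combination:
1 = 15 − 2·7
1 = −2·277 + 37·15
1 = 37·846 − 113·277
1 = −113·1969 + 263·846
1 = 263·8722 − 1165·1969
So 1969·(-1165) ≡ 1 (mod 8722), and -1165 ≡ 7557 (mod 8722).

7557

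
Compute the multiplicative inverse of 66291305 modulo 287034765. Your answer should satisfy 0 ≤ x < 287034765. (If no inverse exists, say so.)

no inverse exists

Compute gcd(66291305, 287034765):
287034765 = 4*66291305 + 21869545
66291305 = 3*21869545 + 682670
21869545 = 32*682670 + 24105
682670 = 28*24105 + 7730
24105 = 3*7730 + 915
7730 = 8*915 + 410
915 = 2*410 + 95
410 = 4*95 + 30
95 = 3*30 + 5
30 = 6*5 + 0
The gcd is 5, not 1, hence no inverse exists.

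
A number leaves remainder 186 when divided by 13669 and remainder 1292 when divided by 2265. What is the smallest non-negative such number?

191552

Write x = 186 + 13669·k. Then 13669·k ≡ 1292 − 186 ≡ 1106 (mod 2265).
Need 13669⁻¹ mod 2265. Extended Euclid on (2265, 79):
2265 = 28×79 + 53
79 = 1×53 + 26
53 = 2×26 + 1
26 = 26×1 + 0
Back-substitute:
1 = 53 − 2·26
1 = −2·79 + 3·53
1 = 3·2265 − 86·79
13669⁻¹ ≡ 2179 (mod 2265), so k ≡ 2179·1106 ≡ 14 (mod 2265).
x = 186 + 13669·14 = 191552.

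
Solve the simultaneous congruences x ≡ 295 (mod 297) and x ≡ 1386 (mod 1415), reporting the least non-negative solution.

305611

Write x = 295 + 297·k. Then 297·k ≡ 1386 − 295 ≡ 1091 (mod 1415).
Need 297⁻¹ mod 1415. Extended Euclid on (1415, 297):
1415 = 4·297 + 227
297 = 1·227 + 70
227 = 3·70 + 17
70 = 4·17 + 2
17 = 8·2 + 1
2 = 2·1 + 0
Back-substitute:
1 = 17 − 8·2
1 = −8·70 + 33·17
1 = 33·227 − 107·70
1 = −107·297 + 140·227
1 = 140·1415 − 667·297
297⁻¹ ≡ 748 (mod 1415), so k ≡ 748·1091 ≡ 1028 (mod 1415).
x = 295 + 297·1028 = 305611.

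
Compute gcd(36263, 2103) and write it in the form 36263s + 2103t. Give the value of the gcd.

1

Apply Euclid's algorithm to 36263 and 2103:
36263 = 17*2103 + 512
2103 = 4*512 + 55
512 = 9*55 + 17
55 = 3*17 + 4
17 = 4*4 + 1
4 = 4*1 + 0
gcd(36263, 2103) = 1.
Back-substituting:
1 = 17 − 4·4
1 = −4·55 + 13·17
1 = 13·512 − 121·55
1 = −121·2103 + 497·512
1 = 497·36263 − 8570·2103
So 1 = (497)·36263 + (-8570)·2103.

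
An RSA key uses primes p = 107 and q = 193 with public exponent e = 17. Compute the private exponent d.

φ(n) = (p−1)(q−1) = 106·192 = 20352.
Need d with 17·d ≡ 1 (mod 20352). Apply the extended Euclidean algorithm:
20352 = 1197*17 + 3
17 = 5*3 + 2
3 = 1*2 + 1
2 = 2*1 + 0
Back-substitute:
1 = 3 − 2
1 = −17 + 6·3
1 = 6·20352 − 7183·17
So 17·(-7183) ≡ 1 (mod 20352), hence d ≡ -7183 ≡ 13169 (mod 20352).

13169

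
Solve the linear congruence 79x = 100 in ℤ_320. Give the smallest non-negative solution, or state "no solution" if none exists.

220

First find gcd(79, 320):
320 = 4×79 + 4
79 = 19×4 + 3
4 = 1×3 + 1
3 = 3×1 + 0
gcd = 1, so a unique solution mod 320 exists.
Back-substitute for the Bézout coefficients:
1 = 4 − 3
1 = −79 + 20·4
1 = 20·320 − 81·79
So 79·(-81) ≡ 1 (mod 320), giving 79⁻¹ ≡ 239.
x ≡ 79⁻¹·100 ≡ 239·100 ≡ 220 (mod 320).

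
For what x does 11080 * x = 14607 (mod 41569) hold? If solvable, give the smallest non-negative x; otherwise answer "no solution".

39233

First find gcd(11080, 41569):
41569 = 3·11080 + 8329
11080 = 1·8329 + 2751
8329 = 3·2751 + 76
2751 = 36·76 + 15
76 = 5·15 + 1
15 = 15·1 + 0
gcd = 1, so a unique solution mod 41569 exists.
Back-substitute for the Bézout coefficients:
1 = 76 − 5·15
1 = −5·2751 + 181·76
1 = 181·8329 − 548·2751
1 = −548·11080 + 729·8329
1 = 729·41569 − 2735·11080
So 11080·(-2735) ≡ 1 (mod 41569), giving 11080⁻¹ ≡ 38834.
x ≡ 11080⁻¹·14607 ≡ 38834·14607 ≡ 39233 (mod 41569).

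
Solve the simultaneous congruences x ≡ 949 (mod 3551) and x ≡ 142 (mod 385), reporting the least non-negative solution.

Write x = 949 + 3551·k. Then 3551·k ≡ 142 − 949 ≡ 348 (mod 385).
Need 3551⁻¹ mod 385. Extended Euclid on (385, 86):
385 = 4*86 + 41
86 = 2*41 + 4
41 = 10*4 + 1
4 = 4*1 + 0
Back-substitute:
1 = 41 − 10·4
1 = −10·86 + 21·41
1 = 21·385 − 94·86
3551⁻¹ ≡ 291 (mod 385), so k ≡ 291·348 ≡ 13 (mod 385).
x = 949 + 3551·13 = 47112.

47112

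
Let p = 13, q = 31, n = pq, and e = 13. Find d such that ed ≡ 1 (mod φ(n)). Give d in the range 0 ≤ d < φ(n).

277

φ(n) = (p−1)(q−1) = 12·30 = 360.
Need d with 13·d ≡ 1 (mod 360). Apply the extended Euclidean algorithm:
360 = 27×13 + 9
13 = 1×9 + 4
9 = 2×4 + 1
4 = 4×1 + 0
Back-substitute:
1 = 9 − 2·4
1 = −2·13 + 3·9
1 = 3·360 − 83·13
So 13·(-83) ≡ 1 (mod 360), hence d ≡ -83 ≡ 277 (mod 360).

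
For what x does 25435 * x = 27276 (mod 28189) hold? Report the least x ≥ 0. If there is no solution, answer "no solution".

First find gcd(25435, 28189):
28189 = 1·25435 + 2754
25435 = 9·2754 + 649
2754 = 4·649 + 158
649 = 4·158 + 17
158 = 9·17 + 5
17 = 3·5 + 2
5 = 2·2 + 1
2 = 2·1 + 0
gcd = 1, so a unique solution mod 28189 exists.
Back-substitute for the Bézout coefficients:
1 = 5 − 2·2
1 = −2·17 + 7·5
1 = 7·158 − 65·17
1 = −65·649 + 267·158
1 = 267·2754 − 1133·649
1 = −1133·25435 + 10464·2754
1 = 10464·28189 − 11597·25435
So 25435·(-11597) ≡ 1 (mod 28189), giving 25435⁻¹ ≡ 16592.
x ≡ 25435⁻¹·27276 ≡ 16592·27276 ≡ 17186 (mod 28189).

17186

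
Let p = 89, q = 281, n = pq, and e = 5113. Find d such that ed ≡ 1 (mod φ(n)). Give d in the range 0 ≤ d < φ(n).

φ(n) = (p−1)(q−1) = 88·280 = 24640.
Need d with 5113·d ≡ 1 (mod 24640). Apply the extended Euclidean algorithm:
24640 = 4·5113 + 4188
5113 = 1·4188 + 925
4188 = 4·925 + 488
925 = 1·488 + 437
488 = 1·437 + 51
437 = 8·51 + 29
51 = 1·29 + 22
29 = 1·22 + 7
22 = 3·7 + 1
7 = 7·1 + 0
Back-substitute:
1 = 22 − 3·7
1 = −3·29 + 4·22
1 = 4·51 − 7·29
1 = −7·437 + 60·51
1 = 60·488 − 67·437
1 = −67·925 + 127·488
1 = 127·4188 − 575·925
1 = −575·5113 + 702·4188
1 = 702·24640 − 3383·5113
So 5113·(-3383) ≡ 1 (mod 24640), hence d ≡ -3383 ≡ 21257 (mod 24640).

21257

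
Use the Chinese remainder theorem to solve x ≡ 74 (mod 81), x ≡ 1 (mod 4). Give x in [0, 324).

317

Write x = 74 + 81·k. Then 81·k ≡ 1 − 74 ≡ 3 (mod 4).
Need 81⁻¹ mod 4. Extended Euclid on (4, 1):
4 = 4*1 + 0
81⁻¹ ≡ 1 (mod 4), so k ≡ 1·3 ≡ 3 (mod 4).
x = 74 + 81·3 = 317.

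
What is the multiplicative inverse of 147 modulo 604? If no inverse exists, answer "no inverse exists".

Apply the Euclidean algorithm to 604 and 147:
604 = 4·147 + 16
147 = 9·16 + 3
16 = 5·3 + 1
3 = 3·1 + 0
gcd = 1, so the inverse exists. Back-substitute:
1 = 16 − 5·3
1 = −5·147 + 46·16
1 = 46·604 − 189·147
Hence 147⁻¹ ≡ -189 ≡ 415 (mod 604).

415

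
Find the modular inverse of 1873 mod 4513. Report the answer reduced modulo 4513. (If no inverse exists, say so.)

Run Euclid on (4513, 1873):
4513 = 2×1873 + 767
1873 = 2×767 + 339
767 = 2×339 + 89
339 = 3×89 + 72
89 = 1×72 + 17
72 = 4×17 + 4
17 = 4×4 + 1
4 = 4×1 + 0
Since gcd(1873, 4513) = 1, back-substitute to write 1 as a combination:
1 = 17 − 4·4
1 = −4·72 + 17·17
1 = 17·89 − 21·72
1 = −21·339 + 80·89
1 = 80·767 − 181·339
1 = −181·1873 + 442·767
1 = 442·4513 − 1065·1873
Hence 1873⁻¹ ≡ -1065 ≡ 3448 (mod 4513).

3448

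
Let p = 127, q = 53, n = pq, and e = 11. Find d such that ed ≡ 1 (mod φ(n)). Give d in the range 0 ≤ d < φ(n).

φ(n) = (p−1)(q−1) = 126·52 = 6552.
Need d with 11·d ≡ 1 (mod 6552). Apply the extended Euclidean algorithm:
6552 = 595·11 + 7
11 = 1·7 + 4
7 = 1·4 + 3
4 = 1·3 + 1
3 = 3·1 + 0
Back-substitute:
1 = 4 − 3
1 = −7 + 2·4
1 = 2·11 − 3·7
1 = −3·6552 + 1787·11
So 11·1787 ≡ 1 (mod 6552), hence d = 1787.

1787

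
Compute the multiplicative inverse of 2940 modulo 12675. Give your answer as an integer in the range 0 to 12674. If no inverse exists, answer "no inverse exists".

no inverse exists

Compute gcd(2940, 12675):
12675 = 4×2940 + 915
2940 = 3×915 + 195
915 = 4×195 + 135
195 = 1×135 + 60
135 = 2×60 + 15
60 = 4×15 + 0
The gcd is 15, not 1, hence no inverse exists.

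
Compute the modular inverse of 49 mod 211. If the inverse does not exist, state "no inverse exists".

Run Euclid on (211, 49):
211 = 4×49 + 15
49 = 3×15 + 4
15 = 3×4 + 3
4 = 1×3 + 1
3 = 3×1 + 0
Since gcd(49, 211) = 1, back-substitute to write 1 as a combination:
1 = 4 − 3
1 = −15 + 4·4
1 = 4·49 − 13·15
1 = −13·211 + 56·49
So 49·56 ≡ 1 (mod 211).

56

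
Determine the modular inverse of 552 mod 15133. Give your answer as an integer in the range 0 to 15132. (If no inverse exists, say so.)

Apply the Euclidean algorithm to 15133 and 552:
15133 = 27*552 + 229
552 = 2*229 + 94
229 = 2*94 + 41
94 = 2*41 + 12
41 = 3*12 + 5
12 = 2*5 + 2
5 = 2*2 + 1
2 = 2*1 + 0
The gcd is 1. Working backward:
1 = 5 − 2·2
1 = −2·12 + 5·5
1 = 5·41 − 17·12
1 = −17·94 + 39·41
1 = 39·229 − 95·94
1 = −95·552 + 229·229
1 = 229·15133 − 6278·552
Thus 552·(-6278) ≡ 1 (mod 15133); reducing, -6278 mod 15133 = 8855.

8855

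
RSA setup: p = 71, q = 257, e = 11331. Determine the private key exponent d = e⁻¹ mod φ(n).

φ(n) = (p−1)(q−1) = 70·256 = 17920.
Need d with 11331·d ≡ 1 (mod 17920). Apply the extended Euclidean algorithm:
17920 = 1·11331 + 6589
11331 = 1·6589 + 4742
6589 = 1·4742 + 1847
4742 = 2·1847 + 1048
1847 = 1·1048 + 799
1048 = 1·799 + 249
799 = 3·249 + 52
249 = 4·52 + 41
52 = 1·41 + 11
41 = 3·11 + 8
11 = 1·8 + 3
8 = 2·3 + 2
3 = 1·2 + 1
2 = 2·1 + 0
Back-substitute:
1 = 3 − 2
1 = −8 + 3·3
1 = 3·11 − 4·8
1 = −4·41 + 15·11
1 = 15·52 − 19·41
1 = −19·249 + 91·52
1 = 91·799 − 292·249
1 = −292·1048 + 383·799
1 = 383·1847 − 675·1048
1 = −675·4742 + 1733·1847
1 = 1733·6589 − 2408·4742
1 = −2408·11331 + 4141·6589
1 = 4141·17920 − 6549·11331
So 11331·(-6549) ≡ 1 (mod 17920), hence d ≡ -6549 ≡ 11371 (mod 17920).

11371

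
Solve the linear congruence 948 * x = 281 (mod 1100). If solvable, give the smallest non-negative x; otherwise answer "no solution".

gcd(948, 1100):
1100 = 1·948 + 152
948 = 6·152 + 36
152 = 4·36 + 8
36 = 4·8 + 4
8 = 2·4 + 0
gcd = 4, but 4 ∤ 281, so the congruence has no solution.

no solution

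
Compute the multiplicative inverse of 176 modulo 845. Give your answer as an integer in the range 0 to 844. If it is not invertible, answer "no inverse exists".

821

Apply the Euclidean algorithm to 845 and 176:
845 = 4*176 + 141
176 = 1*141 + 35
141 = 4*35 + 1
35 = 35*1 + 0
The gcd is 1. Working backward:
1 = 141 − 4·35
1 = −4·176 + 5·141
1 = 5·845 − 24·176
Thus 176·(-24) ≡ 1 (mod 845); reducing, -24 mod 845 = 821.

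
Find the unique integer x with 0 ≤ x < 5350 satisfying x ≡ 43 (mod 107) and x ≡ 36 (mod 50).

Write x = 43 + 107·k. Then 107·k ≡ 36 − 43 ≡ 43 (mod 50).
Need 107⁻¹ mod 50. Extended Euclid on (50, 7):
50 = 7·7 + 1
7 = 7·1 + 0
Back-substitute:
1 = 50 − 7·7
107⁻¹ ≡ 43 (mod 50), so k ≡ 43·43 ≡ 49 (mod 50).
x = 43 + 107·49 = 5286.

5286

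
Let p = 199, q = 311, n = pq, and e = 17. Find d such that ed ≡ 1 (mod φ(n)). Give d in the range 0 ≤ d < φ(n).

φ(n) = (p−1)(q−1) = 198·310 = 61380.
Need d with 17·d ≡ 1 (mod 61380). Apply the extended Euclidean algorithm:
61380 = 3610×17 + 10
17 = 1×10 + 7
10 = 1×7 + 3
7 = 2×3 + 1
3 = 3×1 + 0
Back-substitute:
1 = 7 − 2·3
1 = −2·10 + 3·7
1 = 3·17 − 5·10
1 = −5·61380 + 18053·17
So 17·18053 ≡ 1 (mod 61380), hence d = 18053.

18053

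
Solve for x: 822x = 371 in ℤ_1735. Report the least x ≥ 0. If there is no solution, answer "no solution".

1193

First find gcd(822, 1735):
1735 = 2*822 + 91
822 = 9*91 + 3
91 = 30*3 + 1
3 = 3*1 + 0
gcd = 1, so a unique solution mod 1735 exists.
Back-substitute for the Bézout coefficients:
1 = 91 − 30·3
1 = −30·822 + 271·91
1 = 271·1735 − 572·822
So 822·(-572) ≡ 1 (mod 1735), giving 822⁻¹ ≡ 1163.
x ≡ 822⁻¹·371 ≡ 1163·371 ≡ 1193 (mod 1735).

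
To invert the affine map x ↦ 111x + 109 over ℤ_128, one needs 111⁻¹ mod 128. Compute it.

15

Run Euclid on (128, 111):
128 = 1·111 + 17
111 = 6·17 + 9
17 = 1·9 + 8
9 = 1·8 + 1
8 = 8·1 + 0
gcd = 1, so the inverse exists. Back-substitute:
1 = 9 − 8
1 = −17 + 2·9
1 = 2·111 − 13·17
1 = −13·128 + 15·111
So 111·15 ≡ 1 (mod 128).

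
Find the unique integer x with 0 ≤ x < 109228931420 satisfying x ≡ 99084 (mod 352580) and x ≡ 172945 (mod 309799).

Write x = 99084 + 352580·k. Then 352580·k ≡ 172945 − 99084 ≡ 73861 (mod 309799).
Need 352580⁻¹ mod 309799. Extended Euclid on (309799, 42781):
309799 = 7*42781 + 10332
42781 = 4*10332 + 1453
10332 = 7*1453 + 161
1453 = 9*161 + 4
161 = 40*4 + 1
4 = 4*1 + 0
Back-substitute:
1 = 161 − 40·4
1 = −40·1453 + 361·161
1 = 361·10332 − 2567·1453
1 = −2567·42781 + 10629·10332
1 = 10629·309799 − 76970·42781
352580⁻¹ ≡ 232829 (mod 309799), so k ≡ 232829·73861 ≡ 40279 (mod 309799).
x = 99084 + 352580·40279 = 14201668904.

14201668904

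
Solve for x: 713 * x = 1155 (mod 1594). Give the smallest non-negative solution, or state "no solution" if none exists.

First find gcd(713, 1594):
1594 = 2×713 + 168
713 = 4×168 + 41
168 = 4×41 + 4
41 = 10×4 + 1
4 = 4×1 + 0
gcd = 1, so a unique solution mod 1594 exists.
Back-substitute for the Bézout coefficients:
1 = 41 − 10·4
1 = −10·168 + 41·41
1 = 41·713 − 174·168
1 = −174·1594 + 389·713
So 713·(389) ≡ 1 (mod 1594), giving 713⁻¹ ≡ 389.
x ≡ 713⁻¹·1155 ≡ 389·1155 ≡ 1381 (mod 1594).

1381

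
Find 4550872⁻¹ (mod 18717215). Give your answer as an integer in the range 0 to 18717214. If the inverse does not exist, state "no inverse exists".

Apply the Euclidean algorithm to 18717215 and 4550872:
18717215 = 4×4550872 + 513727
4550872 = 8×513727 + 441056
513727 = 1×441056 + 72671
441056 = 6×72671 + 5030
72671 = 14×5030 + 2251
5030 = 2×2251 + 528
2251 = 4×528 + 139
528 = 3×139 + 111
139 = 1×111 + 28
111 = 3×28 + 27
28 = 1×27 + 1
27 = 27×1 + 0
gcd = 1, so the inverse exists. Back-substitute:
1 = 28 − 27
1 = −111 + 4·28
1 = 4·139 − 5·111
1 = −5·528 + 19·139
1 = 19·2251 − 81·528
1 = −81·5030 + 181·2251
1 = 181·72671 − 2615·5030
1 = −2615·441056 + 15871·72671
1 = 15871·513727 − 18486·441056
1 = −18486·4550872 + 163759·513727
1 = 163759·18717215 − 673522·4550872
Hence 4550872⁻¹ ≡ -673522 ≡ 18043693 (mod 18717215).

18043693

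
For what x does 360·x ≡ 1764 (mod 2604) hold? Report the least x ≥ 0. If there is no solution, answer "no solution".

First find gcd(360, 2604):
2604 = 7*360 + 84
360 = 4*84 + 24
84 = 3*24 + 12
24 = 2*12 + 0
gcd = 12 and 12 | 1764, so solutions exist. Divide through by 12: 30x ≡ 147 (mod 217).
Now find 30⁻¹ mod 217:
217 = 7·30 + 7
30 = 4·7 + 2
7 = 3·2 + 1
2 = 2·1 + 0
Back-substitute:
1 = 7 − 3·2
1 = −3·30 + 13·7
1 = 13·217 − 94·30
So 30·(-94) ≡ 1 (mod 217), i.e. 30⁻¹ ≡ 123.
Then x ≡ 123·147 ≡ 70 (mod 217); the smallest non-negative solution is x = 70.

70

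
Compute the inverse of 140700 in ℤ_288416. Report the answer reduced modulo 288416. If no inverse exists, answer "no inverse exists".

Euclidean algorithm on 288416, 140700:
288416 = 2×140700 + 7016
140700 = 20×7016 + 380
7016 = 18×380 + 176
380 = 2×176 + 28
176 = 6×28 + 8
28 = 3×8 + 4
8 = 2×4 + 0
Since gcd = 4 > 1, 140700 is not a unit mod 288416.

no inverse exists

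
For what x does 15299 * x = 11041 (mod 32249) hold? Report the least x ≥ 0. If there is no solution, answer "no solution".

First find gcd(15299, 32249):
32249 = 2·15299 + 1651
15299 = 9·1651 + 440
1651 = 3·440 + 331
440 = 1·331 + 109
331 = 3·109 + 4
109 = 27·4 + 1
4 = 4·1 + 0
gcd = 1, so a unique solution mod 32249 exists.
Back-substitute for the Bézout coefficients:
1 = 109 − 27·4
1 = −27·331 + 82·109
1 = 82·440 − 109·331
1 = −109·1651 + 409·440
1 = 409·15299 − 3790·1651
1 = −3790·32249 + 7989·15299
So 15299·(7989) ≡ 1 (mod 32249), giving 15299⁻¹ ≡ 7989.
x ≡ 15299⁻¹·11041 ≡ 7989·11041 ≡ 5534 (mod 32249).

5534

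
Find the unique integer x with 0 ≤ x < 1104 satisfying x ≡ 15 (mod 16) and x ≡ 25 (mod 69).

991

Write x = 15 + 16·k. Then 16·k ≡ 25 − 15 ≡ 10 (mod 69).
Need 16⁻¹ mod 69. Extended Euclid on (69, 16):
69 = 4*16 + 5
16 = 3*5 + 1
5 = 5*1 + 0
Back-substitute:
1 = 16 − 3·5
1 = −3·69 + 13·16
16⁻¹ ≡ 13 (mod 69), so k ≡ 13·10 ≡ 61 (mod 69).
x = 15 + 16·61 = 991.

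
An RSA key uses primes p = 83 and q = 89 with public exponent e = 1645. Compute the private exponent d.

1509

φ(n) = (p−1)(q−1) = 82·88 = 7216.
Need d with 1645·d ≡ 1 (mod 7216). Apply the extended Euclidean algorithm:
7216 = 4×1645 + 636
1645 = 2×636 + 373
636 = 1×373 + 263
373 = 1×263 + 110
263 = 2×110 + 43
110 = 2×43 + 24
43 = 1×24 + 19
24 = 1×19 + 5
19 = 3×5 + 4
5 = 1×4 + 1
4 = 4×1 + 0
Back-substitute:
1 = 5 − 4
1 = −19 + 4·5
1 = 4·24 − 5·19
1 = −5·43 + 9·24
1 = 9·110 − 23·43
1 = −23·263 + 55·110
1 = 55·373 − 78·263
1 = −78·636 + 133·373
1 = 133·1645 − 344·636
1 = −344·7216 + 1509·1645
So 1645·1509 ≡ 1 (mod 7216), hence d = 1509.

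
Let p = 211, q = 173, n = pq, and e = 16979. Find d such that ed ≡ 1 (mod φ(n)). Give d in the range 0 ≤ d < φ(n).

25979

φ(n) = (p−1)(q−1) = 210·172 = 36120.
Need d with 16979·d ≡ 1 (mod 36120). Apply the extended Euclidean algorithm:
36120 = 2·16979 + 2162
16979 = 7·2162 + 1845
2162 = 1·1845 + 317
1845 = 5·317 + 260
317 = 1·260 + 57
260 = 4·57 + 32
57 = 1·32 + 25
32 = 1·25 + 7
25 = 3·7 + 4
7 = 1·4 + 3
4 = 1·3 + 1
3 = 3·1 + 0
Back-substitute:
1 = 4 − 3
1 = −7 + 2·4
1 = 2·25 − 7·7
1 = −7·32 + 9·25
1 = 9·57 − 16·32
1 = −16·260 + 73·57
1 = 73·317 − 89·260
1 = −89·1845 + 518·317
1 = 518·2162 − 607·1845
1 = −607·16979 + 4767·2162
1 = 4767·36120 − 10141·16979
So 16979·(-10141) ≡ 1 (mod 36120), hence d ≡ -10141 ≡ 25979 (mod 36120).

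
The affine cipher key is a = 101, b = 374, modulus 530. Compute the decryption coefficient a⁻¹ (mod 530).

21

gcd(530, 101) by repeated division:
530 = 5·101 + 25
101 = 4·25 + 1
25 = 25·1 + 0
Since gcd(101, 530) = 1, back-substitute to write 1 as a combination:
1 = 101 − 4·25
1 = −4·530 + 21·101
So 101·21 ≡ 1 (mod 530).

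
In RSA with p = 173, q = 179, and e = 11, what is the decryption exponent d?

φ(n) = (p−1)(q−1) = 172·178 = 30616.
Need d with 11·d ≡ 1 (mod 30616). Apply the extended Euclidean algorithm:
30616 = 2783·11 + 3
11 = 3·3 + 2
3 = 1·2 + 1
2 = 2·1 + 0
Back-substitute:
1 = 3 − 2
1 = −11 + 4·3
1 = 4·30616 − 11133·11
So 11·(-11133) ≡ 1 (mod 30616), hence d ≡ -11133 ≡ 19483 (mod 30616).

19483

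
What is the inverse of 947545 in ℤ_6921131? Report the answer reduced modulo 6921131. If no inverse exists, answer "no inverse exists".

3677550

Apply the Euclidean algorithm to 6921131 and 947545:
6921131 = 7×947545 + 288316
947545 = 3×288316 + 82597
288316 = 3×82597 + 40525
82597 = 2×40525 + 1547
40525 = 26×1547 + 303
1547 = 5×303 + 32
303 = 9×32 + 15
32 = 2×15 + 2
15 = 7×2 + 1
2 = 2×1 + 0
Since gcd(947545, 6921131) = 1, back-substitute to write 1 as a combination:
1 = 15 − 7·2
1 = −7·32 + 15·15
1 = 15·303 − 142·32
1 = −142·1547 + 725·303
1 = 725·40525 − 18992·1547
1 = −18992·82597 + 38709·40525
1 = 38709·288316 − 135119·82597
1 = −135119·947545 + 444066·288316
1 = 444066·6921131 − 3243581·947545
So 947545·(-3243581) ≡ 1 (mod 6921131), and -3243581 ≡ 3677550 (mod 6921131).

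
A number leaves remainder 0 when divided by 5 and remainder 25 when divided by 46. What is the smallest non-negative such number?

Write x = 0 + 5·k. Then 5·k ≡ 25 − 0 ≡ 25 (mod 46).
Need 5⁻¹ mod 46. Extended Euclid on (46, 5):
46 = 9*5 + 1
5 = 5*1 + 0
Back-substitute:
1 = 46 − 9·5
5⁻¹ ≡ 37 (mod 46), so k ≡ 37·25 ≡ 5 (mod 46).
x = 0 + 5·5 = 25.

25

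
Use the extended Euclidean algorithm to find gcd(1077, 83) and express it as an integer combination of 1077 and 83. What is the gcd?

Apply Euclid's algorithm to 1077 and 83:
1077 = 12·83 + 81
83 = 1·81 + 2
81 = 40·2 + 1
2 = 2·1 + 0
gcd(1077, 83) = 1.
Back-substituting:
1 = 81 − 40·2
1 = −40·83 + 41·81
1 = 41·1077 − 532·83
So 1 = (41)·1077 + (-532)·83.

1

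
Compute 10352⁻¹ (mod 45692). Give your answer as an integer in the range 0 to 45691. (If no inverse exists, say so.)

no inverse exists

Euclidean algorithm on 45692, 10352:
45692 = 4*10352 + 4284
10352 = 2*4284 + 1784
4284 = 2*1784 + 716
1784 = 2*716 + 352
716 = 2*352 + 12
352 = 29*12 + 4
12 = 3*4 + 0
The gcd is 4, not 1, hence no inverse exists.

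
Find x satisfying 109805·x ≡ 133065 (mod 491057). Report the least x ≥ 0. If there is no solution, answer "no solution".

First find gcd(109805, 491057):
491057 = 4×109805 + 51837
109805 = 2×51837 + 6131
51837 = 8×6131 + 2789
6131 = 2×2789 + 553
2789 = 5×553 + 24
553 = 23×24 + 1
24 = 24×1 + 0
gcd = 1, so a unique solution mod 491057 exists.
Back-substitute for the Bézout coefficients:
1 = 553 − 23·24
1 = −23·2789 + 116·553
1 = 116·6131 − 255·2789
1 = −255·51837 + 2156·6131
1 = 2156·109805 − 4567·51837
1 = −4567·491057 + 20424·109805
So 109805·(20424) ≡ 1 (mod 491057), giving 109805⁻¹ ≡ 20424.
x ≡ 109805⁻¹·133065 ≡ 20424·133065 ≡ 210122 (mod 491057).

210122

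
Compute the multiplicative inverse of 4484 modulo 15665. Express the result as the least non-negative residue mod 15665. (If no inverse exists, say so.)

12154

Extended Euclidean algorithm:
15665 = 3×4484 + 2213
4484 = 2×2213 + 58
2213 = 38×58 + 9
58 = 6×9 + 4
9 = 2×4 + 1
4 = 4×1 + 0
The gcd is 1. Working backward:
1 = 9 − 2·4
1 = −2·58 + 13·9
1 = 13·2213 − 496·58
1 = −496·4484 + 1005·2213
1 = 1005·15665 − 3511·4484
Hence 4484⁻¹ ≡ -3511 ≡ 12154 (mod 15665).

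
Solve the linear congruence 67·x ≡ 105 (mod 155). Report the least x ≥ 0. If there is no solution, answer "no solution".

145

First find gcd(67, 155):
155 = 2*67 + 21
67 = 3*21 + 4
21 = 5*4 + 1
4 = 4*1 + 0
gcd = 1, so a unique solution mod 155 exists.
Back-substitute for the Bézout coefficients:
1 = 21 − 5·4
1 = −5·67 + 16·21
1 = 16·155 − 37·67
So 67·(-37) ≡ 1 (mod 155), giving 67⁻¹ ≡ 118.
x ≡ 67⁻¹·105 ≡ 118·105 ≡ 145 (mod 155).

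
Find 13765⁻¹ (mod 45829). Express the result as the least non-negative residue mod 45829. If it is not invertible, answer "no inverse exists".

gcd(45829, 13765) by repeated division:
45829 = 3·13765 + 4534
13765 = 3·4534 + 163
4534 = 27·163 + 133
163 = 1·133 + 30
133 = 4·30 + 13
30 = 2·13 + 4
13 = 3·4 + 1
4 = 4·1 + 0
Since gcd(13765, 45829) = 1, back-substitute to write 1 as a combination:
1 = 13 − 3·4
1 = −3·30 + 7·13
1 = 7·133 − 31·30
1 = −31·163 + 38·133
1 = 38·4534 − 1057·163
1 = −1057·13765 + 3209·4534
1 = 3209·45829 − 10684·13765
Hence 13765⁻¹ ≡ -10684 ≡ 35145 (mod 45829).

35145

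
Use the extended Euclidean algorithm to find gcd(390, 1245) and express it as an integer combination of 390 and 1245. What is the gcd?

15

Apply Euclid's algorithm to 1245 and 390:
1245 = 3×390 + 75
390 = 5×75 + 15
75 = 5×15 + 0
gcd(390, 1245) = 15.
Working backward:
15 = 390 − 5·75
15 = −5·1245 + 16·390
So 15 = (-5)·1245 + (16)·390.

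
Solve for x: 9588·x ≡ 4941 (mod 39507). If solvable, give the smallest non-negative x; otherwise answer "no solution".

4669

First find gcd(9588, 39507):
39507 = 4·9588 + 1155
9588 = 8·1155 + 348
1155 = 3·348 + 111
348 = 3·111 + 15
111 = 7·15 + 6
15 = 2·6 + 3
6 = 2·3 + 0
gcd = 3 and 3 | 4941, so solutions exist. Divide through by 3: 3196x ≡ 1647 (mod 13169).
Now find 3196⁻¹ mod 13169:
13169 = 4×3196 + 385
3196 = 8×385 + 116
385 = 3×116 + 37
116 = 3×37 + 5
37 = 7×5 + 2
5 = 2×2 + 1
2 = 2×1 + 0
Back-substitute:
1 = 5 − 2·2
1 = −2·37 + 15·5
1 = 15·116 − 47·37
1 = −47·385 + 156·116
1 = 156·3196 − 1295·385
1 = −1295·13169 + 5336·3196
So 3196⁻¹ ≡ 5336 (mod 13169).
Then x ≡ 5336·1647 ≡ 4669 (mod 13169); the smallest non-negative solution is x = 4669.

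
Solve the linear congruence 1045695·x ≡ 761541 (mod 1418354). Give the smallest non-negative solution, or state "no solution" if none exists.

no solution

gcd(1045695, 1418354):
1418354 = 1·1045695 + 372659
1045695 = 2·372659 + 300377
372659 = 1·300377 + 72282
300377 = 4·72282 + 11249
72282 = 6·11249 + 4788
11249 = 2·4788 + 1673
4788 = 2·1673 + 1442
1673 = 1·1442 + 231
1442 = 6·231 + 56
231 = 4·56 + 7
56 = 8·7 + 0
gcd = 7, but 7 ∤ 761541, so the congruence has no solution.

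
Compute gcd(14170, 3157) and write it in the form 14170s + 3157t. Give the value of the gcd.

Apply Euclid's algorithm to 14170 and 3157:
14170 = 4·3157 + 1542
3157 = 2·1542 + 73
1542 = 21·73 + 9
73 = 8·9 + 1
9 = 9·1 + 0
gcd(14170, 3157) = 1.
Back-substituting:
1 = 73 − 8·9
1 = −8·1542 + 169·73
1 = 169·3157 − 346·1542
1 = −346·14170 + 1553·3157
So 1 = (-346)·14170 + (1553)·3157.

1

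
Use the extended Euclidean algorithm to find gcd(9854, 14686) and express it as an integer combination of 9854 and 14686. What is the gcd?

Apply Euclid's algorithm to 14686 and 9854:
14686 = 1×9854 + 4832
9854 = 2×4832 + 190
4832 = 25×190 + 82
190 = 2×82 + 26
82 = 3×26 + 4
26 = 6×4 + 2
4 = 2×2 + 0
gcd(9854, 14686) = 2.
Back-substituting:
2 = 26 − 6·4
2 = −6·82 + 19·26
2 = 19·190 − 44·82
2 = −44·4832 + 1119·190
2 = 1119·9854 − 2282·4832
2 = −2282·14686 + 3401·9854
So 2 = (-2282)·14686 + (3401)·9854.

2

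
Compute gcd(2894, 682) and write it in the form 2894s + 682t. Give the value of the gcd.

Apply Euclid's algorithm to 2894 and 682:
2894 = 4·682 + 166
682 = 4·166 + 18
166 = 9·18 + 4
18 = 4·4 + 2
4 = 2·2 + 0
gcd(2894, 682) = 2.
Express as a combination:
2 = 18 − 4·4
2 = −4·166 + 37·18
2 = 37·682 − 152·166
2 = −152·2894 + 645·682
So 2 = (-152)·2894 + (645)·682.

2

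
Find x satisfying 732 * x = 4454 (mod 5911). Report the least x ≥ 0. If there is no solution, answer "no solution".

First find gcd(732, 5911):
5911 = 8×732 + 55
732 = 13×55 + 17
55 = 3×17 + 4
17 = 4×4 + 1
4 = 4×1 + 0
gcd = 1, so a unique solution mod 5911 exists.
Back-substitute for the Bézout coefficients:
1 = 17 − 4·4
1 = −4·55 + 13·17
1 = 13·732 − 173·55
1 = −173·5911 + 1397·732
So 732·(1397) ≡ 1 (mod 5911), giving 732⁻¹ ≡ 1397.
x ≡ 732⁻¹·4454 ≡ 1397·4454 ≡ 3866 (mod 5911).

3866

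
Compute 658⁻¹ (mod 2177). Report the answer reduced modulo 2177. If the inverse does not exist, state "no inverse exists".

no inverse exists

Euclidean algorithm on 2177, 658:
2177 = 3×658 + 203
658 = 3×203 + 49
203 = 4×49 + 7
49 = 7×7 + 0
Since gcd = 7 > 1, 658 is not a unit mod 2177.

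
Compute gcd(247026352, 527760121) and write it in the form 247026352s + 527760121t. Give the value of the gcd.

1

Repeated division:
527760121 = 2*247026352 + 33707417
247026352 = 7*33707417 + 11074433
33707417 = 3*11074433 + 484118
11074433 = 22*484118 + 423837
484118 = 1*423837 + 60281
423837 = 7*60281 + 1870
60281 = 32*1870 + 441
1870 = 4*441 + 106
441 = 4*106 + 17
106 = 6*17 + 4
17 = 4*4 + 1
4 = 4*1 + 0
gcd(247026352, 527760121) = 1.
Back-substituting:
1 = 17 − 4·4
1 = −4·106 + 25·17
1 = 25·441 − 104·106
1 = −104·1870 + 441·441
1 = 441·60281 − 14216·1870
1 = −14216·423837 + 99953·60281
1 = 99953·484118 − 114169·423837
1 = −114169·11074433 + 2611671·484118
1 = 2611671·33707417 − 7949182·11074433
1 = −7949182·247026352 + 58255945·33707417
1 = 58255945·527760121 − 124461072·247026352
So 1 = (58255945)·527760121 + (-124461072)·247026352.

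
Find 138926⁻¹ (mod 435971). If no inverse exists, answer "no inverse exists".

368598

gcd(435971, 138926) by repeated division:
435971 = 3·138926 + 19193
138926 = 7·19193 + 4575
19193 = 4·4575 + 893
4575 = 5·893 + 110
893 = 8·110 + 13
110 = 8·13 + 6
13 = 2·6 + 1
6 = 6·1 + 0
Since gcd(138926, 435971) = 1, back-substitute to write 1 as a combination:
1 = 13 − 2·6
1 = −2·110 + 17·13
1 = 17·893 − 138·110
1 = −138·4575 + 707·893
1 = 707·19193 − 2966·4575
1 = −2966·138926 + 21469·19193
1 = 21469·435971 − 67373·138926
Thus 138926·(-67373) ≡ 1 (mod 435971); reducing, -67373 mod 435971 = 368598.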